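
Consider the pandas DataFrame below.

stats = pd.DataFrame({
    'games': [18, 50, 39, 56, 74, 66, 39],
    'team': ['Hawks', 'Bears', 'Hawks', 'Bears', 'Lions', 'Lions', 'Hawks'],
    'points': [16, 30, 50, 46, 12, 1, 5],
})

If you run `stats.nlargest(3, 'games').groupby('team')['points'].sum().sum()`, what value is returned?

take 3 rows with largest games:
   games   team  points
4     74  Lions      12
5     66  Lions       1
3     56  Bears      46
group by team, sum of points:
team
Bears    46
Lions    13
Name: points, dtype: int64
Reading off the sum of the resulting series, we get 59.

59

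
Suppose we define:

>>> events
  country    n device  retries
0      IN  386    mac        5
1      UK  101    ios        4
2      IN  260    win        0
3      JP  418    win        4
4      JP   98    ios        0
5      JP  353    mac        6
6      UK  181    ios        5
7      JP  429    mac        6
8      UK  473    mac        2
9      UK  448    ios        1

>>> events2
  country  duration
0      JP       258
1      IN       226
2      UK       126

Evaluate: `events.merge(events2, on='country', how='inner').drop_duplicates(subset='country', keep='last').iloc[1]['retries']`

6

merge on 'country' (how='inner') → 10 rows:
  country    n device  retries  duration
0      IN  386    mac        5       226
1      UK  101    ios        4       126
2      IN  260    win        0       226
3      JP  418    win        4       258
4      JP   98    ios        0       258
5      JP  353    mac        6       258
6      UK  181    ios        5       126
7      JP  429    mac        6       258
8      UK  473    mac        2       126
9      UK  448    ios        1       126
drop duplicate country (keep=last):
  country    n device  retries  duration
2      IN  260    win        0       226
7      JP  429    mac        6       258
9      UK  448    ios        1       126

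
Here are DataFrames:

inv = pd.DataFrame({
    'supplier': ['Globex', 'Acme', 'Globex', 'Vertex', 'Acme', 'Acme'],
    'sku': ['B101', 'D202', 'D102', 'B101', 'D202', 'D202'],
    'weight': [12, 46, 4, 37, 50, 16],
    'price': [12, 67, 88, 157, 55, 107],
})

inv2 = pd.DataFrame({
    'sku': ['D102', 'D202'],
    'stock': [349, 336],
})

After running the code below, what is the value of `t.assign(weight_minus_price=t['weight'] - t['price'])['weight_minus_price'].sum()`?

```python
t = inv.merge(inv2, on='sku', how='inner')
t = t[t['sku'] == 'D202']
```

-117

merge on 'sku' (how='inner') → 4 rows:
  supplier   sku  weight  price  stock
0     Acme  D202      46     67    336
1   Globex  D102       4     88    349
2     Acme  D202      50     55    336
3     Acme  D202      16    107    336
filter rows where sku == 'D202':
  supplier   sku  weight  price  stock
0     Acme  D202      46     67    336
2     Acme  D202      50     55    336
3     Acme  D202      16    107    336
add column weight_minus_price = t['weight'] - t['price']:
  supplier   sku  weight  price  stock  weight_minus_price
0     Acme  D202      46     67    336                 -21
2     Acme  D202      50     55    336                  -5
3     Acme  D202      16    107    336                 -91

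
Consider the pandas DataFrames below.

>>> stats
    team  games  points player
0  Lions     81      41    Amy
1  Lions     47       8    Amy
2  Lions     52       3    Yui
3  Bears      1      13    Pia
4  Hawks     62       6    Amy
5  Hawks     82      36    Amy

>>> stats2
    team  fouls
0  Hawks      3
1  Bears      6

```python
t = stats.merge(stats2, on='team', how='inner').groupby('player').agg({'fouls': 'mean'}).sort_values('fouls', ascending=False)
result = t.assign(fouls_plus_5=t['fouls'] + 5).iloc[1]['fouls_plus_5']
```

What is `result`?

8.0

merge on 'team' (how='inner') → 3 rows:
    team  games  points player  fouls
0  Bears      1      13    Pia      6
1  Hawks     62       6    Amy      3
2  Hawks     82      36    Amy      3
group by player, mean of fouls:
        fouls
player       
Amy       3.0
Pia       6.0
sort by fouls descending:
        fouls
player       
Pia       6.0
Amy       3.0
add column fouls_plus_5 = t['fouls'] + 5:
        fouls  fouls_plus_5
player                     
Pia       6.0          11.0
Amy       3.0           8.0
Finally, value at position 1, column 'fouls_plus_5' = 8.0.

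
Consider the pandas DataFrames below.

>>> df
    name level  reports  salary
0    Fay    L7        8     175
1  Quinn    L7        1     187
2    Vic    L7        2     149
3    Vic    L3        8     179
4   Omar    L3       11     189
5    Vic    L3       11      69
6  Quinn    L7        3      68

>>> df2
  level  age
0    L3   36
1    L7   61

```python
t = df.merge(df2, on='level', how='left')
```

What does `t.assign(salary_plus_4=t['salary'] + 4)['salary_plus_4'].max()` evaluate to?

193

merge on 'level' (how='left') → 7 rows:
    name level  reports  salary  age
0    Fay    L7        8     175   61
1  Quinn    L7        1     187   61
2    Vic    L7        2     149   61
3    Vic    L3        8     179   36
4   Omar    L3       11     189   36
5    Vic    L3       11      69   36
6  Quinn    L7        3      68   61
add column salary_plus_4 = t['salary'] + 4:
    name level  reports  salary  age  salary_plus_4
0    Fay    L7        8     175   61            179
1  Quinn    L7        1     187   61            191
2    Vic    L7        2     149   61            153
3    Vic    L3        8     179   36            183
4   Omar    L3       11     189   36            193
5    Vic    L3       11      69   36             73
6  Quinn    L7        3      68   61             72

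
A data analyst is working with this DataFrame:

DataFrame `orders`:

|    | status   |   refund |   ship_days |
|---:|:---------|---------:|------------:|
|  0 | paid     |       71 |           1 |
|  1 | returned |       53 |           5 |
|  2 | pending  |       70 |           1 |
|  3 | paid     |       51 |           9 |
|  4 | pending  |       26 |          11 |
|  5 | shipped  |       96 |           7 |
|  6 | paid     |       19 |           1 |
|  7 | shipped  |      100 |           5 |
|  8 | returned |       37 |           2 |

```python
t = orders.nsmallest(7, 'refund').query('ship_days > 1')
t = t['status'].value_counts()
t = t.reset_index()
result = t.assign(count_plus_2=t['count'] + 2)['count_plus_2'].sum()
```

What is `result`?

take 7 rows with smallest refund:
     status  refund  ship_days
6      paid      19          1
4   pending      26         11
8  returned      37          2
3      paid      51          9
1  returned      53          5
2   pending      70          1
0      paid      71          1
filter rows where ship_days > 1:
     status  refund  ship_days
4   pending      26         11
8  returned      37          2
3      paid      51          9
1  returned      53          5
value_counts of status:
status
returned    2
pending     1
paid        1
Name: count, dtype: int64
reset_index():
     status  count
0  returned      2
1   pending      1
2      paid      1
add column count_plus_2 = t['count'] + 2:
     status  count  count_plus_2
0  returned      2             4
1   pending      1             3
2      paid      1             3

10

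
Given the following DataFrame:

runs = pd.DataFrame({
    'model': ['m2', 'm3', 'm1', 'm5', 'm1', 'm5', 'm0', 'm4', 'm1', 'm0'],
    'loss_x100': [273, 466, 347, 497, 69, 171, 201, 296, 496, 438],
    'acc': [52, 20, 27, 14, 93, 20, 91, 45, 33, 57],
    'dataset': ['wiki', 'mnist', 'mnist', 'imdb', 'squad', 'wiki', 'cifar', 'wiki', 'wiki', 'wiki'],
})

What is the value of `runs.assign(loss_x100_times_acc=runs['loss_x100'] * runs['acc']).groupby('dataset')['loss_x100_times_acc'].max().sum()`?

66001

add column loss_x100_times_acc = runs['loss_x100'] * runs['acc']:
  model  loss_x100  acc dataset  loss_x100_times_acc
0    m2        273   52    wiki                14196
1    m3        466   20   mnist                 9320
2    m1        347   27   mnist                 9369
3    m5        497   14    imdb                 6958
4    m1         69   93   squad                 6417
5    m5        171   20    wiki                 3420
6    m0        201   91   cifar                18291
7    m4        296   45    wiki                13320
8    m1        496   33    wiki                16368
9    m0        438   57    wiki                24966
group by dataset, max of loss_x100_times_acc:
dataset
cifar    18291
imdb      6958
mnist     9369
squad     6417
wiki     24966
Name: loss_x100_times_acc, dtype: int64
Taking the sum of the resulting series gives 66001.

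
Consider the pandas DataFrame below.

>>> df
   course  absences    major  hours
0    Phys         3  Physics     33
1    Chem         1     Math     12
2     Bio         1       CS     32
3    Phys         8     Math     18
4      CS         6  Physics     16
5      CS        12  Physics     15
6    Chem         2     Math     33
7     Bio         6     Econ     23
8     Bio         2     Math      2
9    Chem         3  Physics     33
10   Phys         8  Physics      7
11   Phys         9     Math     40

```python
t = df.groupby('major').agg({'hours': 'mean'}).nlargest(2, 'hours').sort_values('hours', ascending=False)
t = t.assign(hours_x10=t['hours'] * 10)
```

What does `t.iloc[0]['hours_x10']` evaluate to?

320.0

group by major, mean of hours:
         hours
major         
CS        32.0
Econ      23.0
Math      21.0
Physics   20.8
take 2 rows with largest hours:
       hours
major       
CS      32.0
Econ    23.0
sort by hours descending:
       hours
major       
CS      32.0
Econ    23.0
add column hours_x10 = t['hours'] * 10:
       hours  hours_x10
major                  
CS      32.0      320.0
Econ    23.0      230.0
value at position 0, column 'hours_x10' → 320.0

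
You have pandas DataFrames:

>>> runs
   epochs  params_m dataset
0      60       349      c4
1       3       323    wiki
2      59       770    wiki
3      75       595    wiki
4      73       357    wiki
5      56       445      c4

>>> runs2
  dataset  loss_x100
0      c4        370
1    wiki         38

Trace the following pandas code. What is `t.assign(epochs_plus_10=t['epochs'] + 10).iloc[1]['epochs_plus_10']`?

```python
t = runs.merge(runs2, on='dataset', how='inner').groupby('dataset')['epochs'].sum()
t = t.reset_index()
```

merge on 'dataset' (how='inner') → 6 rows:
   epochs  params_m dataset  loss_x100
0      60       349      c4        370
1       3       323    wiki         38
2      59       770    wiki         38
3      75       595    wiki         38
4      73       357    wiki         38
5      56       445      c4        370
group by dataset, sum of epochs:
dataset
c4      116
wiki    210
Name: epochs, dtype: int64
reset_index():
  dataset  epochs
0      c4     116
1    wiki     210
add column epochs_plus_10 = t['epochs'] + 10:
  dataset  epochs  epochs_plus_10
0      c4     116             126
1    wiki     210             220
value at position 1, column 'epochs_plus_10' → 220

220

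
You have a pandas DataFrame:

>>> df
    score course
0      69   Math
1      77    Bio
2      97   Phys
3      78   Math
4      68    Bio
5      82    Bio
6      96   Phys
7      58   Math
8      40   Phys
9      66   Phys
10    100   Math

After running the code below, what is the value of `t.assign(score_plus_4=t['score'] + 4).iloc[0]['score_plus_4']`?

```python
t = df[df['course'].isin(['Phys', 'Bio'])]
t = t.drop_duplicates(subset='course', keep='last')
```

filter rows where course in ['Phys', 'Bio']:
   score course
1     77    Bio
2     97   Phys
4     68    Bio
5     82    Bio
6     96   Phys
8     40   Phys
9     66   Phys
drop duplicate course (keep=last):
   score course
5     82    Bio
9     66   Phys
add column score_plus_4 = t['score'] + 4:
   score course  score_plus_4
5     82    Bio            86
9     66   Phys            70
Reading off the value at position 0, column 'score_plus_4', we get 86.

86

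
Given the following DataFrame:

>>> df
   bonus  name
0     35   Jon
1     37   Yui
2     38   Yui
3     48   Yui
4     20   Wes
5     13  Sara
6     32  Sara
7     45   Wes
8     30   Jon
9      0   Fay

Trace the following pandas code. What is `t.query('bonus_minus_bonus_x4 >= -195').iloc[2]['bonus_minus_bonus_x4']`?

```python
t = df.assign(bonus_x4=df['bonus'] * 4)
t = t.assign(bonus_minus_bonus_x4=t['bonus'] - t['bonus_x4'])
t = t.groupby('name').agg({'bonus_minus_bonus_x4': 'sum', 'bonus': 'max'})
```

add column bonus_x4 = df['bonus'] * 4:
   bonus  name  bonus_x4
0     35   Jon       140
1     37   Yui       148
2     38   Yui       152
3     48   Yui       192
4     20   Wes        80
5     13  Sara        52
6     32  Sara       128
7     45   Wes       180
8     30   Jon       120
9      0   Fay         0
add column bonus_minus_bonus_x4 = t['bonus'] - t['bonus_x4']:
   bonus  name  bonus_x4  bonus_minus_bonus_x4
0     35   Jon       140                  -105
1     37   Yui       148                  -111
2     38   Yui       152                  -114
3     48   Yui       192                  -144
4     20   Wes        80                   -60
5     13  Sara        52                   -39
6     32  Sara       128                   -96
7     45   Wes       180                  -135
8     30   Jon       120                   -90
9      0   Fay         0                     0
group by name: sum(bonus_minus_bonus_x4), max(bonus):
      bonus_minus_bonus_x4  bonus
name                             
Fay                      0      0
Jon                   -195     35
Sara                  -135     32
Wes                   -195     45
Yui                   -369     48
filter rows where bonus_minus_bonus_x4 >= -195:
      bonus_minus_bonus_x4  bonus
name                             
Fay                      0      0
Jon                   -195     35
Sara                  -135     32
Wes                   -195     45
The value at position 2, column 'bonus_minus_bonus_x4' is -135.

-135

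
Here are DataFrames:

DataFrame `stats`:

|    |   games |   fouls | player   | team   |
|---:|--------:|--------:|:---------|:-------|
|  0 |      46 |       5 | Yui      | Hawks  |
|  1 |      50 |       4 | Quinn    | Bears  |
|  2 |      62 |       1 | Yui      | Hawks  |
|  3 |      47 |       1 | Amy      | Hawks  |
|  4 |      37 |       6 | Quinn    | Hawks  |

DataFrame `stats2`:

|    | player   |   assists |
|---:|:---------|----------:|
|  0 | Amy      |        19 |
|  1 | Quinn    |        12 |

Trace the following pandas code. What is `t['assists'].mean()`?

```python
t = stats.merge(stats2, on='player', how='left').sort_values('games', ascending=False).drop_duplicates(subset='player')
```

merge on 'player' (how='left') → 5 rows:
   games  fouls player   team  assists
0     46      5    Yui  Hawks      NaN
1     50      4  Quinn  Bears     12.0
2     62      1    Yui  Hawks      NaN
3     47      1    Amy  Hawks     19.0
4     37      6  Quinn  Hawks     12.0
sort by games descending:
   games  fouls player   team  assists
2     62      1    Yui  Hawks      NaN
1     50      4  Quinn  Bears     12.0
3     47      1    Amy  Hawks     19.0
0     46      5    Yui  Hawks      NaN
4     37      6  Quinn  Hawks     12.0
drop duplicate player (keep=first):
   games  fouls player   team  assists
2     62      1    Yui  Hawks      NaN
1     50      4  Quinn  Bears     12.0
3     47      1    Amy  Hawks     19.0
Reading off the mean of column 'assists', we get 15.5.

15.5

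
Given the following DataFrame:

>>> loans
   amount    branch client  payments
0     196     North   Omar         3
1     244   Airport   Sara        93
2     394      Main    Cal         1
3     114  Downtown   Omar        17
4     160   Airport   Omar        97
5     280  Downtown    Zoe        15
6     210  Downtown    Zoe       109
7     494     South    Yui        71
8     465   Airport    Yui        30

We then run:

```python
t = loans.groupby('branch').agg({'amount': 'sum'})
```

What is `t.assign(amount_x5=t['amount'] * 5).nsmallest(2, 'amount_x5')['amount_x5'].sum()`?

2950

group by branch, sum of amount:
          amount
branch          
Airport      869
Downtown     604
Main         394
North        196
South        494
add column amount_x5 = t['amount'] * 5:
          amount  amount_x5
branch                     
Airport      869       4345
Downtown     604       3020
Main         394       1970
North        196        980
South        494       2470
take 2 rows with smallest amount_x5:
        amount  amount_x5
branch                   
North      196        980
Main       394       1970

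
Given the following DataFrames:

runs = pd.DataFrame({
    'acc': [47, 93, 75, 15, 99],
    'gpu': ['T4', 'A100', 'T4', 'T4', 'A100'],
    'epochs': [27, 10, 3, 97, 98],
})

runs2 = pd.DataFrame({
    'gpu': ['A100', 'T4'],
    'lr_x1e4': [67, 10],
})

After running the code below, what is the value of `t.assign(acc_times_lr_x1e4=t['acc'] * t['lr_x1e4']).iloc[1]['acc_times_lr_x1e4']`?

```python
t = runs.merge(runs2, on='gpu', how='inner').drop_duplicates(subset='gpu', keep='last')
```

merge on 'gpu' (how='inner') → 5 rows:
   acc   gpu  epochs  lr_x1e4
0   47    T4      27       10
1   93  A100      10       67
2   75    T4       3       10
3   15    T4      97       10
4   99  A100      98       67
drop duplicate gpu (keep=last):
   acc   gpu  epochs  lr_x1e4
3   15    T4      97       10
4   99  A100      98       67
add column acc_times_lr_x1e4 = t['acc'] * t['lr_x1e4']:
   acc   gpu  epochs  lr_x1e4  acc_times_lr_x1e4
3   15    T4      97       10                150
4   99  A100      98       67               6633

6633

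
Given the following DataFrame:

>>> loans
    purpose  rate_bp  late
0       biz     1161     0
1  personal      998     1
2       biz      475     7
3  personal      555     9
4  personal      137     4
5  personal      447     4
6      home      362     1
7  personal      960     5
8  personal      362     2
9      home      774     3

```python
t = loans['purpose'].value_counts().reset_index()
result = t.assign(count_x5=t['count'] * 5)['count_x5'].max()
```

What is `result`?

30

value_counts of purpose:
purpose
personal    6
biz         2
home        2
Name: count, dtype: int64
reset_index():
    purpose  count
0  personal      6
1       biz      2
2      home      2
add column count_x5 = t['count'] * 5:
    purpose  count  count_x5
0  personal      6        30
1       biz      2        10
2      home      2        10
Hence 30.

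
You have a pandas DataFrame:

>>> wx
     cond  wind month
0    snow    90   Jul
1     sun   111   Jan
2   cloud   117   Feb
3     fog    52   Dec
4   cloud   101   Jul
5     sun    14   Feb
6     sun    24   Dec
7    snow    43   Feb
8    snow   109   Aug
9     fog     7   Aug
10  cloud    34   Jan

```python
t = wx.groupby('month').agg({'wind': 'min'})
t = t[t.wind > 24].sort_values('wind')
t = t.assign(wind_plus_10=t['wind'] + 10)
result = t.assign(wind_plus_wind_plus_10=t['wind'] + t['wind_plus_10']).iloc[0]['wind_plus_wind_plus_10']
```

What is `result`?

group by month, min of wind:
       wind
month      
Aug       7
Dec      24
Feb      14
Jan      34
Jul      90
filter rows where wind > 24:
       wind
month      
Jan      34
Jul      90
sort by wind:
       wind
month      
Jan      34
Jul      90
add column wind_plus_10 = t['wind'] + 10:
       wind  wind_plus_10
month                    
Jan      34            44
Jul      90           100
add column wind_plus_wind_plus_10 = t['wind'] + t['wind_plus_10']:
       wind  wind_plus_10  wind_plus_wind_plus_10
month                                            
Jan      34            44                      78
Jul      90           100                     190

78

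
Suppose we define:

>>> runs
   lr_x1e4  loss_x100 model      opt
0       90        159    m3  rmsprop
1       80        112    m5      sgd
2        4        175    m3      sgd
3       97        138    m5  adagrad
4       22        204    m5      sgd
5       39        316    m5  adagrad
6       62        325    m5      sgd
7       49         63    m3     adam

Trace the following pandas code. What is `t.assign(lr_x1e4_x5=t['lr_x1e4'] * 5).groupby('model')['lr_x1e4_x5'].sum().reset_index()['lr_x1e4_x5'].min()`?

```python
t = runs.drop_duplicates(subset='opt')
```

drop duplicate opt (keep=first):
   lr_x1e4  loss_x100 model      opt
0       90        159    m3  rmsprop
1       80        112    m5      sgd
3       97        138    m5  adagrad
7       49         63    m3     adam
add column lr_x1e4_x5 = t['lr_x1e4'] * 5:
   lr_x1e4  loss_x100 model      opt  lr_x1e4_x5
0       90        159    m3  rmsprop         450
1       80        112    m5      sgd         400
3       97        138    m5  adagrad         485
7       49         63    m3     adam         245
group by model, sum of lr_x1e4_x5:
model
m3    695
m5    885
Name: lr_x1e4_x5, dtype: int64
reset_index():
  model  lr_x1e4_x5
0    m3         695
1    m5         885

695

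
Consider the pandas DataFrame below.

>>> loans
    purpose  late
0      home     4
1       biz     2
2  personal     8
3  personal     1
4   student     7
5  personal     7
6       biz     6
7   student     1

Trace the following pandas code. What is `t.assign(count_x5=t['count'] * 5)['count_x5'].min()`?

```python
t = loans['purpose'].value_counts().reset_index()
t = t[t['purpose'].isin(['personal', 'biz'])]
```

10

value_counts of purpose:
purpose
personal    3
biz         2
student     2
home        1
Name: count, dtype: int64
reset_index():
    purpose  count
0  personal      3
1       biz      2
2   student      2
3      home      1
filter rows where purpose in ['personal', 'biz']:
    purpose  count
0  personal      3
1       biz      2
add column count_x5 = t['count'] * 5:
    purpose  count  count_x5
0  personal      3        15
1       biz      2        10
Then the min of column 'count_x5': 10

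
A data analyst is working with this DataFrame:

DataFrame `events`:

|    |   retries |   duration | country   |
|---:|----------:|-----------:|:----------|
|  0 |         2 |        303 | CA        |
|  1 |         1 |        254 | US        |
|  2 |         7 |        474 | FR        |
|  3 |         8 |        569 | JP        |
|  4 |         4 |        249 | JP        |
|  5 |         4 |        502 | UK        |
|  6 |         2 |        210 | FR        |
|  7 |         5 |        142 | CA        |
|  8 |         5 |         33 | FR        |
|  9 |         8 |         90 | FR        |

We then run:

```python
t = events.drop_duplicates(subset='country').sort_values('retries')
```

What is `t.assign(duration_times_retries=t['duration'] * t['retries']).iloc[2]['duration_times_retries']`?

drop duplicate country (keep=first):
   retries  duration country
0        2       303      CA
1        1       254      US
2        7       474      FR
3        8       569      JP
5        4       502      UK
sort by retries:
   retries  duration country
1        1       254      US
0        2       303      CA
5        4       502      UK
2        7       474      FR
3        8       569      JP
add column duration_times_retries = t['duration'] * t['retries']:
   retries  duration country  duration_times_retries
1        1       254      US                     254
0        2       303      CA                     606
5        4       502      UK                    2008
2        7       474      FR                    3318
3        8       569      JP                    4552
Reading off the value at position 2, column 'duration_times_retries', we get 2008.

2008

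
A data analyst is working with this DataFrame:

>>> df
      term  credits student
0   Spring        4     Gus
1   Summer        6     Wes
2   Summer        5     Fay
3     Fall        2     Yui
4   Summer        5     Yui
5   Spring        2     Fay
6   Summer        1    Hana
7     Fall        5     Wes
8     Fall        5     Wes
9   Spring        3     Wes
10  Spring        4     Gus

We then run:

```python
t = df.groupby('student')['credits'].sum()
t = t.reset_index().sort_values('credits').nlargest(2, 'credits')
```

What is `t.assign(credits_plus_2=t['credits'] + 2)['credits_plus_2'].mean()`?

15.5

group by student, sum of credits:
student
Fay      7
Gus      8
Hana     1
Wes     19
Yui      7
Name: credits, dtype: int64
reset_index():
  student  credits
0     Fay        7
1     Gus        8
2    Hana        1
3     Wes       19
4     Yui        7
sort by credits:
  student  credits
2    Hana        1
0     Fay        7
4     Yui        7
1     Gus        8
3     Wes       19
take 2 rows with largest credits:
  student  credits
3     Wes       19
1     Gus        8
add column credits_plus_2 = t['credits'] + 2:
  student  credits  credits_plus_2
3     Wes       19              21
1     Gus        8              10
Then the mean of column 'credits_plus_2': 15.5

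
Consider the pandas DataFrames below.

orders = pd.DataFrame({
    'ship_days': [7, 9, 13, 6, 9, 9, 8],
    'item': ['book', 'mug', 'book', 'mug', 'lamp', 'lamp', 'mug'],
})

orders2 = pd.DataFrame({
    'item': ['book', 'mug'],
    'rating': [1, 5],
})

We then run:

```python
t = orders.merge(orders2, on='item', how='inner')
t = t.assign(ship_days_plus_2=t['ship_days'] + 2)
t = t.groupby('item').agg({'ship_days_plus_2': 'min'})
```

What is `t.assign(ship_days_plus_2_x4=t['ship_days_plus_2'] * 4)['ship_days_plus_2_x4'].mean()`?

merge on 'item' (how='inner') → 5 rows:
   ship_days  item  rating
0          7  book       1
1          9   mug       5
2         13  book       1
3          6   mug       5
4          8   mug       5
add column ship_days_plus_2 = t['ship_days'] + 2:
   ship_days  item  rating  ship_days_plus_2
0          7  book       1                 9
1          9   mug       5                11
2         13  book       1                15
3          6   mug       5                 8
4          8   mug       5                10
group by item, min of ship_days_plus_2:
      ship_days_plus_2
item                  
book                 9
mug                  8
add column ship_days_plus_2_x4 = t['ship_days_plus_2'] * 4:
      ship_days_plus_2  ship_days_plus_2_x4
item                                       
book                 9                   36
mug                  8                   32

34.0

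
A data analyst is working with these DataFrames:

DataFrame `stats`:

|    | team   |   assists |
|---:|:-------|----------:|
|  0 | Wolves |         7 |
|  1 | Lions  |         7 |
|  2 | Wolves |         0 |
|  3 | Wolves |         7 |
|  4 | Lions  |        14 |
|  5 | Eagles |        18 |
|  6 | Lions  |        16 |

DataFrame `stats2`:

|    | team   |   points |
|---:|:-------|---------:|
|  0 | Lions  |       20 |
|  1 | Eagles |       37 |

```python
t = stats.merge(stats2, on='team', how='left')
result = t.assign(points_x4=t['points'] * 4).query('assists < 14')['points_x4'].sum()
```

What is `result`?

80.0

merge on 'team' (how='left') → 7 rows:
     team  assists  points
0  Wolves        7     NaN
1   Lions        7    20.0
2  Wolves        0     NaN
3  Wolves        7     NaN
4   Lions       14    20.0
5  Eagles       18    37.0
6   Lions       16    20.0
add column points_x4 = t['points'] * 4:
     team  assists  points  points_x4
0  Wolves        7     NaN        NaN
1   Lions        7    20.0       80.0
2  Wolves        0     NaN        NaN
3  Wolves        7     NaN        NaN
4   Lions       14    20.0       80.0
5  Eagles       18    37.0      148.0
6   Lions       16    20.0       80.0
filter rows where assists < 14:
     team  assists  points  points_x4
0  Wolves        7     NaN        NaN
1   Lions        7    20.0       80.0
2  Wolves        0     NaN        NaN
3  Wolves        7     NaN        NaN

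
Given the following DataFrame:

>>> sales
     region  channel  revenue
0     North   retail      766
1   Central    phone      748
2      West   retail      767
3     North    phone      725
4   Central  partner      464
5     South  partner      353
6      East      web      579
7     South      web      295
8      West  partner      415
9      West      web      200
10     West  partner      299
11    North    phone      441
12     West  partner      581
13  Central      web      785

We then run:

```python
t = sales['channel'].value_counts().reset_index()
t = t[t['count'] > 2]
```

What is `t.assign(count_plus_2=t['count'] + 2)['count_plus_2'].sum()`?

18

value_counts of channel:
channel
partner    5
web        4
phone      3
retail     2
Name: count, dtype: int64
reset_index():
   channel  count
0  partner      5
1      web      4
2    phone      3
3   retail      2
filter rows where count > 2:
   channel  count
0  partner      5
1      web      4
2    phone      3
add column count_plus_2 = t['count'] + 2:
   channel  count  count_plus_2
0  partner      5             7
1      web      4             6
2    phone      3             5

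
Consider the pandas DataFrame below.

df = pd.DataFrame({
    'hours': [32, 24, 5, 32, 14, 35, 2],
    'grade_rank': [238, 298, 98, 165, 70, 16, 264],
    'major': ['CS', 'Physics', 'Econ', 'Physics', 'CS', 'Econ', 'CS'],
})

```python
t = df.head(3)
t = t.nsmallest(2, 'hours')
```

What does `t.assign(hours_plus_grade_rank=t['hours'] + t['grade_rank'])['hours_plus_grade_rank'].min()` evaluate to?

take first 3 rows:
   hours  grade_rank    major
0     32         238       CS
1     24         298  Physics
2      5          98     Econ
take 2 rows with smallest hours:
   hours  grade_rank    major
2      5          98     Econ
1     24         298  Physics
add column hours_plus_grade_rank = t['hours'] + t['grade_rank']:
   hours  grade_rank    major  hours_plus_grade_rank
2      5          98     Econ                    103
1     24         298  Physics                    322

103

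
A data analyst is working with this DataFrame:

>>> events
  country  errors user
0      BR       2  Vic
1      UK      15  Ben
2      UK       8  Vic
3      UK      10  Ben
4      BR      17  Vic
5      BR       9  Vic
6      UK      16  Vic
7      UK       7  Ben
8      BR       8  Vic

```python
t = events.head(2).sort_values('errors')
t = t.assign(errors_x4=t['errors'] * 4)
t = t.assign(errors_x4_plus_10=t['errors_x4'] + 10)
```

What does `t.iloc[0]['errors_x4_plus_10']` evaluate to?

18

take first 2 rows:
  country  errors user
0      BR       2  Vic
1      UK      15  Ben
sort by errors:
  country  errors user
0      BR       2  Vic
1      UK      15  Ben
add column errors_x4 = t['errors'] * 4:
  country  errors user  errors_x4
0      BR       2  Vic          8
1      UK      15  Ben         60
add column errors_x4_plus_10 = t['errors_x4'] + 10:
  country  errors user  errors_x4  errors_x4_plus_10
0      BR       2  Vic          8                 18
1      UK      15  Ben         60                 70
Reading off the value at position 0, column 'errors_x4_plus_10', we get 18.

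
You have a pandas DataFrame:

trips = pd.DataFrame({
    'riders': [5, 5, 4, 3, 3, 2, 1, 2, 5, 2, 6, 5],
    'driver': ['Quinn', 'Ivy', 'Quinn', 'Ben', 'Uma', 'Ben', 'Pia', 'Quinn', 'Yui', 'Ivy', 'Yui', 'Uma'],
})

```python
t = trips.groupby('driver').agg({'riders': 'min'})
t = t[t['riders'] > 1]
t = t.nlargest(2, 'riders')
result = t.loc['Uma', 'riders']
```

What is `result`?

group by driver, min of riders:
        riders
driver        
Ben          2
Ivy          2
Pia          1
Quinn        2
Uma          3
Yui          5
filter rows where riders > 1:
        riders
driver        
Ben          2
Ivy          2
Quinn        2
Uma          3
Yui          5
take 2 rows with largest riders:
        riders
driver        
Yui          5
Uma          3
Taking the value at row 'Uma', column 'riders' gives 3.

3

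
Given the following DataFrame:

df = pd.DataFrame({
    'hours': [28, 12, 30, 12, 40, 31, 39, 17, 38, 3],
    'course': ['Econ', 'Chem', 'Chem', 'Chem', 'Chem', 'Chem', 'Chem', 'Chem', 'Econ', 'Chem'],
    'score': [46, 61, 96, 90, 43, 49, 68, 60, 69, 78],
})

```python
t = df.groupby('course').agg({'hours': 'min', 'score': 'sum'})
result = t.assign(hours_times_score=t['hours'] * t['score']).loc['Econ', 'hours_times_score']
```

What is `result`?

group by course: min(hours), sum(score):
        hours  score
course              
Chem        3    545
Econ       28    115
add column hours_times_score = t['hours'] * t['score']:
        hours  score  hours_times_score
course                                 
Chem        3    545               1635
Econ       28    115               3220

3220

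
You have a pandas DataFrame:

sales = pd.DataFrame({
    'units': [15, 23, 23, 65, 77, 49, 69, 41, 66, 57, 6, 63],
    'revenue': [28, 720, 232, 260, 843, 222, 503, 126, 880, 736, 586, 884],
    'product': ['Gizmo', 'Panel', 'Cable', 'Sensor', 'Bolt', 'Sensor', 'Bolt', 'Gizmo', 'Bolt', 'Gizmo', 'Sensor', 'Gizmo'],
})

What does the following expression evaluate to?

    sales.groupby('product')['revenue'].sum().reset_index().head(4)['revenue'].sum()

group by product, sum of revenue:
product
Bolt      2226
Cable      232
Gizmo     1774
Panel      720
Sensor    1068
Name: revenue, dtype: int64
reset_index():
  product  revenue
0    Bolt     2226
1   Cable      232
2   Gizmo     1774
3   Panel      720
4  Sensor     1068
take first 4 rows:
  product  revenue
0    Bolt     2226
1   Cable      232
2   Gizmo     1774
3   Panel      720

4952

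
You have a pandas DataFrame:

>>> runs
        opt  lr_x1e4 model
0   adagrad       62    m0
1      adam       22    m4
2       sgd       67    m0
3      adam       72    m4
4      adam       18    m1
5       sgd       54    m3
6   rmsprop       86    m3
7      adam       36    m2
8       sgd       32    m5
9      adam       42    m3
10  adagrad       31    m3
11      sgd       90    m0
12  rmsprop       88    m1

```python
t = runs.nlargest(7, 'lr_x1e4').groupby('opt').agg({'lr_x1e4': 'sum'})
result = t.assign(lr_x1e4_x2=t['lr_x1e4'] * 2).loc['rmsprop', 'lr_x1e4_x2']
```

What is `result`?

take 7 rows with largest lr_x1e4:
        opt  lr_x1e4 model
11      sgd       90    m0
12  rmsprop       88    m1
6   rmsprop       86    m3
3      adam       72    m4
2       sgd       67    m0
0   adagrad       62    m0
5       sgd       54    m3
group by opt, sum of lr_x1e4:
         lr_x1e4
opt             
adagrad       62
adam          72
rmsprop      174
sgd          211
add column lr_x1e4_x2 = t['lr_x1e4'] * 2:
         lr_x1e4  lr_x1e4_x2
opt                         
adagrad       62         124
adam          72         144
rmsprop      174         348
sgd          211         422

348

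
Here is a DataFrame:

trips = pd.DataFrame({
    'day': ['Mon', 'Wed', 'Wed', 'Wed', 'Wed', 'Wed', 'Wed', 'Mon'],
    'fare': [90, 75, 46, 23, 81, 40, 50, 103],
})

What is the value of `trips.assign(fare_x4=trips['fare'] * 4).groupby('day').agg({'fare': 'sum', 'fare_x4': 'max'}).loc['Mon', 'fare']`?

add column fare_x4 = trips['fare'] * 4:
   day  fare  fare_x4
0  Mon    90      360
1  Wed    75      300
2  Wed    46      184
3  Wed    23       92
4  Wed    81      324
5  Wed    40      160
6  Wed    50      200
7  Mon   103      412
group by day: sum(fare), max(fare_x4):
     fare  fare_x4
day               
Mon   193      412
Wed   315      324
The value at row 'Mon', column 'fare' is 193.

193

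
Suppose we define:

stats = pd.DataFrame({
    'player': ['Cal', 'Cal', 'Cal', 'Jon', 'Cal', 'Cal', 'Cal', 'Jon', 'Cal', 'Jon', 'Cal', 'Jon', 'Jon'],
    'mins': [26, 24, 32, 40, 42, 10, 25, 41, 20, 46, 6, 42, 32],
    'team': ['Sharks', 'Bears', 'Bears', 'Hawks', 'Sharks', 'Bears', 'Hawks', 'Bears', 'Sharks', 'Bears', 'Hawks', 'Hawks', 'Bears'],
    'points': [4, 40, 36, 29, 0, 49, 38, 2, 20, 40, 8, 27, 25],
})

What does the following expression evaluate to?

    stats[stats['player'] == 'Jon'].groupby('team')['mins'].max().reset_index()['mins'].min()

42

filter rows where player == 'Jon':
   player  mins   team  points
3     Jon    40  Hawks      29
7     Jon    41  Bears       2
9     Jon    46  Bears      40
11    Jon    42  Hawks      27
12    Jon    32  Bears      25
group by team, max of mins:
team
Bears    46
Hawks    42
Name: mins, dtype: int64
reset_index():
    team  mins
0  Bears    46
1  Hawks    42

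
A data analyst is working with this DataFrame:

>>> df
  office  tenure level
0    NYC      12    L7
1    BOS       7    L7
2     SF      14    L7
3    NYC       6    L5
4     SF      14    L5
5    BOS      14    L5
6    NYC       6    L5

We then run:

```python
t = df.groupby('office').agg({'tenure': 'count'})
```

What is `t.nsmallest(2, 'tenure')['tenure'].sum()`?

4

group by office, count of tenure:
        tenure
office        
BOS          2
NYC          3
SF           2
take 2 rows with smallest tenure:
        tenure
office        
BOS          2
SF           2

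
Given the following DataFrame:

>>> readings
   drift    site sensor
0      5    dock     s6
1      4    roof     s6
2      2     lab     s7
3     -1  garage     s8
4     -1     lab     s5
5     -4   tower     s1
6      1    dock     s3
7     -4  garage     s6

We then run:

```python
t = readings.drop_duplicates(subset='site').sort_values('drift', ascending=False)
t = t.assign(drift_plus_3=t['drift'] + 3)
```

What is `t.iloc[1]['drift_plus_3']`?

drop duplicate site (keep=first):
   drift    site sensor
0      5    dock     s6
1      4    roof     s6
2      2     lab     s7
3     -1  garage     s8
5     -4   tower     s1
sort by drift descending:
   drift    site sensor
0      5    dock     s6
1      4    roof     s6
2      2     lab     s7
3     -1  garage     s8
5     -4   tower     s1
add column drift_plus_3 = t['drift'] + 3:
   drift    site sensor  drift_plus_3
0      5    dock     s6             8
1      4    roof     s6             7
2      2     lab     s7             5
3     -1  garage     s8             2
5     -4   tower     s1            -1
Then the value at position 1, column 'drift_plus_3': 7

7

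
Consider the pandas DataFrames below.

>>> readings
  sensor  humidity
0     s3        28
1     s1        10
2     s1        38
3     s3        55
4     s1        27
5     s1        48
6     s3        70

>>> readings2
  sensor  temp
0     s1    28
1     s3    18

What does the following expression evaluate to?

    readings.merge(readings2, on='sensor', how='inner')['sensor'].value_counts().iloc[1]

3

merge on 'sensor' (how='inner') → 7 rows:
  sensor  humidity  temp
0     s3        28    18
1     s1        10    28
2     s1        38    28
3     s3        55    18
4     s1        27    28
5     s1        48    28
6     s3        70    18
value_counts of sensor:
sensor
s1    4
s3    3
Name: count, dtype: int64
value at position 1 → 3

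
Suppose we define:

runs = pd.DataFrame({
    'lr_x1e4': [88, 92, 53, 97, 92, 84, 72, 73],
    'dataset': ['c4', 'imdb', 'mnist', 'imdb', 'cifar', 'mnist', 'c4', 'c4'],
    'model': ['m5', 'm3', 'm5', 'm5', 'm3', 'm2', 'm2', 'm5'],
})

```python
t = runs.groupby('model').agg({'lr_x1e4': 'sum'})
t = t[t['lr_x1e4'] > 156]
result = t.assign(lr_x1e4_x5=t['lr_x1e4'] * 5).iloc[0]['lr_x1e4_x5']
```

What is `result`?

group by model, sum of lr_x1e4:
       lr_x1e4
model         
m2         156
m3         184
m5         311
filter rows where lr_x1e4 > 156:
       lr_x1e4
model         
m3         184
m5         311
add column lr_x1e4_x5 = t['lr_x1e4'] * 5:
       lr_x1e4  lr_x1e4_x5
model                     
m3         184         920
m5         311        1555
value at position 0, column 'lr_x1e4_x5' → 920

920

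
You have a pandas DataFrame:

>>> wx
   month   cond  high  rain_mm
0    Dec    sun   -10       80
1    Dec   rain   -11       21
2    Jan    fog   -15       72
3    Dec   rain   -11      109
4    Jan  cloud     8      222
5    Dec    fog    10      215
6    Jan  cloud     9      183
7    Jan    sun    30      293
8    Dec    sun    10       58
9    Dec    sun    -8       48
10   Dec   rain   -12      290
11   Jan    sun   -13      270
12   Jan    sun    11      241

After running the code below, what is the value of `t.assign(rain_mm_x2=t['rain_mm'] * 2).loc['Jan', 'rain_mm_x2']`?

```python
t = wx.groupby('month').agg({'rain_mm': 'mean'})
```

group by month, mean of rain_mm:
          rain_mm
month            
Dec    117.285714
Jan    213.500000
add column rain_mm_x2 = t['rain_mm'] * 2:
          rain_mm  rain_mm_x2
month                        
Dec    117.285714  234.571429
Jan    213.500000  427.000000
value at row 'Jan', column 'rain_mm_x2' → 427.0

427.0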